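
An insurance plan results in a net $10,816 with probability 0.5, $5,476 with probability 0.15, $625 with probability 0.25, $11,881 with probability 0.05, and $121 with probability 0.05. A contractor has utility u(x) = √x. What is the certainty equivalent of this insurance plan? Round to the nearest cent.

E[u] = 0.5·√10816 + 0.15·√5476 + 0.25·√625 + 0.05·√11881 + 0.05·√121 = 0.5·104 + 0.15·74 + 0.25·25 + 0.05·109 + 0.05·11 = 75.35
CE = (75.35)² = 5677.6225

$5,677.62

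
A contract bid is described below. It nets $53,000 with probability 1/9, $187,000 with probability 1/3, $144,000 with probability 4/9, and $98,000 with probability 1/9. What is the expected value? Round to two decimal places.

EV = 1/9 × 53000 + 1/3 × 187000 + 4/9 × 144000 + 1/9 × 98000 = 5888.8889 + 62333.3333 + 64000 + 10888.8889 = 143111.1111

$143,111.11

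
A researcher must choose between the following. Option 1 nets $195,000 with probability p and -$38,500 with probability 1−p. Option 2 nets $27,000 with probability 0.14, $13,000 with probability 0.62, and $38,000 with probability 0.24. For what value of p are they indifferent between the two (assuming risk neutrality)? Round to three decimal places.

EV(Option 2) = 0.14 × 27000 + 0.62 × 13000 + 0.24 × 38000 = 3780 + 8060 + 9120 = 20960
p·195000 + (1−p)·(-38500) = 20960
233500p − 38500 = 20960
p = (20960 + 38500) / 233500

p = 0.255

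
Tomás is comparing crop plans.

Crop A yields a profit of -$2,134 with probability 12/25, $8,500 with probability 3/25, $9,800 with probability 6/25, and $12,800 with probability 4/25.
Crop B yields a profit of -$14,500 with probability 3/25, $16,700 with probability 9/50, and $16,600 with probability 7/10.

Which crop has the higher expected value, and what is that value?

Crop A = 12/25 × (-2134) + 3/25 × 8500 + 6/25 × 9800 + 4/25 × 12800 = -1024.32 + 1020 + 2352 + 2048 = 4395.68
Crop B = 3/25 × (-14500) + 9/50 × 16700 + 7/10 × 16600 = -1740 + 3006 + 11620 = 12886

Crop B ($12,886)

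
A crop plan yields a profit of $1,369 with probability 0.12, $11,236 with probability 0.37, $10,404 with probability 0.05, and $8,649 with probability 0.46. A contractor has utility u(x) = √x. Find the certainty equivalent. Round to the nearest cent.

$8,379.57

E[u] = 0.12·√1369 + 0.37·√11236 + 0.05·√10404 + 0.46·√8649 = 0.12·37 + 0.37·106 + 0.05·102 + 0.46·93 = 91.54
CE = (91.54)² = 8379.5716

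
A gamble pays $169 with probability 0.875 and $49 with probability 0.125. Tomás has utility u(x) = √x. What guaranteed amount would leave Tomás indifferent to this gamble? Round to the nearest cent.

E[u] = 0.875·√169 + 0.125·√49 = 0.875·13 + 0.125·7 = 12.25
CE = (12.25)² = 150.0625

$150.06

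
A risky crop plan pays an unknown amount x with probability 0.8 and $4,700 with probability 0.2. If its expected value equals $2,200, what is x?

x = $1,575

0.8·x + 0.2·4700 = 2200
0.8·x = 2200 − 940 = 1260
x = 1260 / 0.8 = 1575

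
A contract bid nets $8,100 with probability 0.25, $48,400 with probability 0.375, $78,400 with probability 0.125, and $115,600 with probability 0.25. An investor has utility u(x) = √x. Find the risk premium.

$8,250

E[u] = 0.25·√8100 + 0.375·√48400 + 0.125·√78400 + 0.25·√115600 = 0.25·90 + 0.375·220 + 0.125·280 + 0.25·340 = 225
CE = (225)² = 50625
Risk premium = EV − CE = 58875 − 50625 = 8250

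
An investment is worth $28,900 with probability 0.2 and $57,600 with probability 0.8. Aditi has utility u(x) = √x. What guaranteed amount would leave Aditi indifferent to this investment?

$51,076

E[u] = 0.2·√28900 + 0.8·√57600 = 0.2·170 + 0.8·240 = 226
CE = (226)² = 51076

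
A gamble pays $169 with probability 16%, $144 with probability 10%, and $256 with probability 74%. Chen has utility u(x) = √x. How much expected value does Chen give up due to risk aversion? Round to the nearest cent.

$2.27

E[u] = 0.16·√169 + 0.1·√144 + 0.74·√256 = 0.16·13 + 0.1·12 + 0.74·16 = 15.12
CE = (15.12)² = 228.6144
Risk premium = EV − CE = 230.88 − 228.6144 = 2.2656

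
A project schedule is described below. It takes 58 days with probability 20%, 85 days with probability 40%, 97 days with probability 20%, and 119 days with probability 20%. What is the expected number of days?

EV = 0.2 × 58 + 0.4 × 85 + 0.2 × 97 + 0.2 × 119 = 11.6 + 34 + 19.4 + 23.8 = 88.8

88.8 days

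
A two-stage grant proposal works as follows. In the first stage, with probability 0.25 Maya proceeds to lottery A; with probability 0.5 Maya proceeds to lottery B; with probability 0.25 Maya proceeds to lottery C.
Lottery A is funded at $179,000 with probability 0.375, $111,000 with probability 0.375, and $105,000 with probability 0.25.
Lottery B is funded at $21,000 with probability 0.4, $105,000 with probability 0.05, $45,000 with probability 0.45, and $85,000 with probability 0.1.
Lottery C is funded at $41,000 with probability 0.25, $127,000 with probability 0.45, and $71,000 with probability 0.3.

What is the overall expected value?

EV(A) = 0.375 × 179000 + 0.375 × 111000 + 0.25 × 105000 = 67125 + 41625 + 26250 = 135000
EV(B) = 0.4 × 21000 + 0.05 × 105000 + 0.45 × 45000 + 0.1 × 85000 = 8400 + 5250 + 20250 + 8500 = 42400
EV(C) = 0.25 × 41000 + 0.45 × 127000 + 0.3 × 71000 = 10250 + 57150 + 21300 = 88700
Overall = 0.25 × 135000 + 0.5 × 42400 + 0.25 × 88700 = 33750 + 21200 + 22175 = 77125

$77,125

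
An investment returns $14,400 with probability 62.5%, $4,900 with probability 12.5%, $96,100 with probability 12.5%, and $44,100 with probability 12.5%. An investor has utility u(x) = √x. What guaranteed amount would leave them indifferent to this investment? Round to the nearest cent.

$22,126.56

E[u] = 0.625·√14400 + 0.125·√4900 + 0.125·√96100 + 0.125·√44100 = 0.625·120 + 0.125·70 + 0.125·310 + 0.125·210 = 148.75
CE = (148.75)² = 22126.5625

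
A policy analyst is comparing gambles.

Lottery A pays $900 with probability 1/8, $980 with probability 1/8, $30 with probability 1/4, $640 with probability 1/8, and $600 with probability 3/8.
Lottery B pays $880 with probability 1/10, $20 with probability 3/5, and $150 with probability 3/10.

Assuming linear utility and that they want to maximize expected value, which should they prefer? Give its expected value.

Lottery A ($547.50)

Lottery A = 1/8 × 900 + 1/8 × 980 + 1/4 × 30 + 1/8 × 640 + 3/8 × 600 = 112.5 + 122.5 + 7.5 + 80 + 225 = 547.5
Lottery B = 1/10 × 880 + 3/5 × 20 + 3/10 × 150 = 88 + 12 + 45 = 145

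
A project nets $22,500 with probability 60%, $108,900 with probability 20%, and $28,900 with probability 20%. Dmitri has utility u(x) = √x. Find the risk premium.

E[u] = 0.6·√22500 + 0.2·√108900 + 0.2·√28900 = 0.6·150 + 0.2·330 + 0.2·170 = 190
CE = (190)² = 36100
Risk premium = EV − CE = 41060 − 36100 = 4960

$4,960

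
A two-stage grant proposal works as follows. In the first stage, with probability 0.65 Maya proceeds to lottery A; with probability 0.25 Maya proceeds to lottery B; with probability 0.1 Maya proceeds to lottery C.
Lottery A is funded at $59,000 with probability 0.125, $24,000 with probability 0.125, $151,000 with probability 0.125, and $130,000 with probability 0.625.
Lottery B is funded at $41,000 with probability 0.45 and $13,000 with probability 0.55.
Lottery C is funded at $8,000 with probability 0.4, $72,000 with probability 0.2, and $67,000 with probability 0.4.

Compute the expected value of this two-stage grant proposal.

$82,665

EV(A) = 0.125 × 59000 + 0.125 × 24000 + 0.125 × 151000 + 0.625 × 130000 = 7375 + 3000 + 18875 + 81250 = 110500
EV(B) = 0.45 × 41000 + 0.55 × 13000 = 18450 + 7150 = 25600
EV(C) = 0.4 × 8000 + 0.2 × 72000 + 0.4 × 67000 = 3200 + 14400 + 26800 = 44400
Overall = 0.65 × 110500 + 0.25 × 25600 + 0.1 × 44400 = 71825 + 6400 + 4440 = 82665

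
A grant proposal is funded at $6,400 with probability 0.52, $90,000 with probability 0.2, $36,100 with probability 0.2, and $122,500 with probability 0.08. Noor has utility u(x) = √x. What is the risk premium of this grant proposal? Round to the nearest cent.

E[u] = 0.52·√6400 + 0.2·√90000 + 0.2·√36100 + 0.08·√122500 = 0.52·80 + 0.2·300 + 0.2·190 + 0.08·350 = 167.6
CE = (167.6)² = 28089.76
Risk premium = EV − CE = 38348 − 28089.76 = 10258.24

$10,258.24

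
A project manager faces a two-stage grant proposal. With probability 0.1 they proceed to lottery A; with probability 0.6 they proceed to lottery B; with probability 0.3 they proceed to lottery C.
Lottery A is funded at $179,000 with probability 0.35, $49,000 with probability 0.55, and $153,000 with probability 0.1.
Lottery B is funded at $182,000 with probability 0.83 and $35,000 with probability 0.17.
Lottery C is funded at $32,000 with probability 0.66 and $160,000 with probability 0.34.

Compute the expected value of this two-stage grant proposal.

$127,352

EV(A) = 0.35 × 179000 + 0.55 × 49000 + 0.1 × 153000 = 62650 + 26950 + 15300 = 104900
EV(B) = 0.83 × 182000 + 0.17 × 35000 = 151060 + 5950 = 157010
EV(C) = 0.66 × 32000 + 0.34 × 160000 = 21120 + 54400 = 75520
Overall = 0.1 × 104900 + 0.6 × 157010 + 0.3 × 75520 = 10490 + 94206 + 22656 = 127352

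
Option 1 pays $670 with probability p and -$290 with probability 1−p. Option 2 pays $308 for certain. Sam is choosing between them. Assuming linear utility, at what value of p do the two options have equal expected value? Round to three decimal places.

p = 0.623

p·670 + (1−p)·(-290) = 308
960p − 290 = 308
p = (308 + 290) / 960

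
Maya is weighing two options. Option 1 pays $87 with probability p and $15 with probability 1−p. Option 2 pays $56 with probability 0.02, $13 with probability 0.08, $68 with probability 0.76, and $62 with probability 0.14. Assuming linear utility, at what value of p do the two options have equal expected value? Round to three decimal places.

EV(Option 2) = 0.02 × 56 + 0.08 × 13 + 0.76 × 68 + 0.14 × 62 = 1.12 + 1.04 + 51.68 + 8.68 = 62.52
p·87 + (1−p)·15 = 62.52
72p + 15 = 62.52
p = (62.52 − 15) / 72

p = 0.660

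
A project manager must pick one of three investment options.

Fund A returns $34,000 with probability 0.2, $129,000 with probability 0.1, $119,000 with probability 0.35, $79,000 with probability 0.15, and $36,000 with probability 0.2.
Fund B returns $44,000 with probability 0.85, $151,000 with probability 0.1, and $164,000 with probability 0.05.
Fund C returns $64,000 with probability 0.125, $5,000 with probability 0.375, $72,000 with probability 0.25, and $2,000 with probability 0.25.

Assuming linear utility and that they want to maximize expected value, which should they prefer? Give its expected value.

Fund A ($80,400)

Fund A = 0.2 × 34000 + 0.1 × 129000 + 0.35 × 119000 + 0.15 × 79000 + 0.2 × 36000 = 6800 + 12900 + 41650 + 11850 + 7200 = 80400
Fund B = 0.85 × 44000 + 0.1 × 151000 + 0.05 × 164000 = 37400 + 15100 + 8200 = 60700
Fund C = 0.125 × 64000 + 0.375 × 5000 + 0.25 × 72000 + 0.25 × 2000 = 8000 + 1875 + 18000 + 500 = 28375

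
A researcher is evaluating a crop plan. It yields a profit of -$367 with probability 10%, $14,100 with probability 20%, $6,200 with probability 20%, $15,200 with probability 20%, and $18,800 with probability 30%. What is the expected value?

$12,703.30

EV = 0.1 × (-367) + 0.2 × 14100 + 0.2 × 6200 + 0.2 × 15200 + 0.3 × 18800 = -36.7 + 2820 + 1240 + 3040 + 5640 = 12703.3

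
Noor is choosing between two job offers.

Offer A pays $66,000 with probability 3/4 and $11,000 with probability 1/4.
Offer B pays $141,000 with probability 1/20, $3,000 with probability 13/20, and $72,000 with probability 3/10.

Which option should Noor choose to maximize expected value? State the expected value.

Offer A ($52,250)

Offer A = 3/4 × 66000 + 1/4 × 11000 = 49500 + 2750 = 52250
Offer B = 1/20 × 141000 + 13/20 × 3000 + 3/10 × 72000 = 7050 + 1950 + 21600 = 30600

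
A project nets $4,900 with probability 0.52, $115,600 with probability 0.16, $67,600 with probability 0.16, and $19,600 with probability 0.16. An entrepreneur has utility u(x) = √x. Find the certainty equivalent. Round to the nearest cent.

E[u] = 0.52·√4900 + 0.16·√115600 + 0.16·√67600 + 0.16·√19600 = 0.52·70 + 0.16·340 + 0.16·260 + 0.16·140 = 154.8
CE = (154.8)² = 23963.04

$23,963.04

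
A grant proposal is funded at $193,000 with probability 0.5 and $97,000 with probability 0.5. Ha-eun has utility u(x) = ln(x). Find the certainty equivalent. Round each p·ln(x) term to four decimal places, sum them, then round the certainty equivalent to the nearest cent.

E[u] = 0.5·ln(193000) + 0.5·ln(97000) = 6.0852 + 5.7412 = 11.8264
CE = e^11.8264 ≈ 136817.06

$136,817.06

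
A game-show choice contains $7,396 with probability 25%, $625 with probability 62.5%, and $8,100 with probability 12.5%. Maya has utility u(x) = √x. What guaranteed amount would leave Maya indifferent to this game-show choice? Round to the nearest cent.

E[u] = 0.25·√7396 + 0.625·√625 + 0.125·√8100 = 0.25·86 + 0.625·25 + 0.125·90 = 48.375
CE = (48.375)² = 2340.140625

$2,340.14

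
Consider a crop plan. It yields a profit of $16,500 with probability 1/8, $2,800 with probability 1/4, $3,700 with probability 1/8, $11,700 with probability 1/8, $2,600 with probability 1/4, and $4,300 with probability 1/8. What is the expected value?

EV = 1/8 × 16500 + 1/4 × 2800 + 1/8 × 3700 + 1/8 × 11700 + 1/4 × 2600 + 1/8 × 4300 = 2062.5 + 700 + 462.5 + 1462.5 + 650 + 537.5 = 5875

$5,875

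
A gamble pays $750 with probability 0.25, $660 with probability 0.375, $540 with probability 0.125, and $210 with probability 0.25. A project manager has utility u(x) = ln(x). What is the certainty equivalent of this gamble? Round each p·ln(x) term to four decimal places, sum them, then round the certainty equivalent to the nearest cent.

$499.10

E[u] = 0.25·ln(750) + 0.375·ln(660) + 0.125·ln(540) + 0.25·ln(210) = 1.6550 + 2.4346 + 0.7864 + 1.3368 = 6.2128
CE = e^6.2128 ≈ 499.10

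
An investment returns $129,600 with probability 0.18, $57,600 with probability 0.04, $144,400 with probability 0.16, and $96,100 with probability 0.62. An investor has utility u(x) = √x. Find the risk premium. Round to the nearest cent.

E[u] = 0.18·√129600 + 0.04·√57600 + 0.16·√144400 + 0.62·√96100 = 0.18·360 + 0.04·240 + 0.16·380 + 0.62·310 = 327.4
CE = (327.4)² = 107190.76
Risk premium = EV − CE = 108318 − 107190.76 = 1127.24

$1,127.24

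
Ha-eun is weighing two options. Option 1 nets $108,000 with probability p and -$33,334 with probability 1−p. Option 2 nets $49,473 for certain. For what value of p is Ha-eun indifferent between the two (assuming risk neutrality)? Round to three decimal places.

p·108000 + (1−p)·(-33334) = 49473
141334p − 33334 = 49473
p = (49473 + 33334) / 141334

p = 0.586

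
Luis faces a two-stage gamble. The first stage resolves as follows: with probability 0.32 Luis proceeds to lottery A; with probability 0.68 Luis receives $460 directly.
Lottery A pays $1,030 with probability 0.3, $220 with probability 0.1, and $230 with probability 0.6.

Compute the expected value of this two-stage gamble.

$462.88

EV(A) = 0.3 × 1030 + 0.1 × 220 + 0.6 × 230 = 309 + 22 + 138 = 469
Branch B: 460 (certain)
Overall = 0.32 × 469 + 0.68 × 460 = 150.08 + 312.8 = 462.88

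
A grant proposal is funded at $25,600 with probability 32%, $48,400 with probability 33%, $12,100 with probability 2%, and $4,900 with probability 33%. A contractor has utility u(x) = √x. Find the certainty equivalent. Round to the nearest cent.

E[u] = 0.32·√25600 + 0.33·√48400 + 0.02·√12100 + 0.33·√4900 = 0.32·160 + 0.33·220 + 0.02·110 + 0.33·70 = 149.1
CE = (149.1)² = 22230.81

$22,230.81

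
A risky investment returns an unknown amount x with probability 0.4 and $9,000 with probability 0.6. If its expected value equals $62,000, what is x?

x = $141,500

0.4·x + 0.6·9000 = 62000
0.4·x = 62000 − 5400 = 56600
x = 56600 / 0.4 = 141500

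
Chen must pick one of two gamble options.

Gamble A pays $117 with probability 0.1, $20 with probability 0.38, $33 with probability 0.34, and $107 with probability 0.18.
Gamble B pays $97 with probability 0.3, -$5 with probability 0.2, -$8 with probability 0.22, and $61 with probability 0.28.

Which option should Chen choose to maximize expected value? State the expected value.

Gamble A = 0.1 × 117 + 0.38 × 20 + 0.34 × 33 + 0.18 × 107 = 11.7 + 7.6 + 11.22 + 19.26 = 49.78
Gamble B = 0.3 × 97 + 0.2 × (-5) + 0.22 × (-8) + 0.28 × 61 = 29.1 − 1 − 1.76 + 17.08 = 43.42

Gamble A ($49.78)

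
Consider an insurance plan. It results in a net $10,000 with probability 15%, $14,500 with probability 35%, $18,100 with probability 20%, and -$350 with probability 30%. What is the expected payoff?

$10,090

EV = 0.15 × 10000 + 0.35 × 14500 + 0.2 × 18100 + 0.3 × (-350) = 1500 + 5075 + 3620 − 105 = 10090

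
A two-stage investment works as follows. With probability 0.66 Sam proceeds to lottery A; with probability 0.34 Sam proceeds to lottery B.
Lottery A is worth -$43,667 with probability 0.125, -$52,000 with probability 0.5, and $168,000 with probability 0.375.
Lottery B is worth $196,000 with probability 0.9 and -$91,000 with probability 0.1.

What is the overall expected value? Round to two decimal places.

$77,699.47

EV(A) = 0.125 × (-43667) + 0.5 × (-52000) + 0.375 × 168000 = -5458.375 − 26000 + 63000 = 31541.625
EV(B) = 0.9 × 196000 + 0.1 × (-91000) = 176400 − 9100 = 167300
Overall = 0.66 × 31541.625 + 0.34 × 167300 = 20817.4725 + 56882 = 77699.4725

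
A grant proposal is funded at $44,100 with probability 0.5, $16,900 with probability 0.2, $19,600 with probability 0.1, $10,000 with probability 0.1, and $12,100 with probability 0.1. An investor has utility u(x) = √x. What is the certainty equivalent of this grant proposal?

E[u] = 0.5·√44100 + 0.2·√16900 + 0.1·√19600 + 0.1·√10000 + 0.1·√12100 = 0.5·210 + 0.2·130 + 0.1·140 + 0.1·100 + 0.1·110 = 166
CE = (166)² = 27556

$27,556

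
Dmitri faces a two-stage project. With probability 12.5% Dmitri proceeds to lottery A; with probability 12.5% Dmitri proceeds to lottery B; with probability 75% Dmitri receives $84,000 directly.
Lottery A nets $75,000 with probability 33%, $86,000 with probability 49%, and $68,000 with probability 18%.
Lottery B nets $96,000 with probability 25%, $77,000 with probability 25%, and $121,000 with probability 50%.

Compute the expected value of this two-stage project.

EV(A) = 0.33 × 75000 + 0.49 × 86000 + 0.18 × 68000 = 24750 + 42140 + 12240 = 79130
EV(B) = 0.25 × 96000 + 0.25 × 77000 + 0.5 × 121000 = 24000 + 19250 + 60500 = 103750
Branch C: 84000 (certain)
Overall = 0.125 × 79130 + 0.125 × 103750 + 0.75 × 84000 = 9891.25 + 12968.75 + 63000 = 85860

$85,860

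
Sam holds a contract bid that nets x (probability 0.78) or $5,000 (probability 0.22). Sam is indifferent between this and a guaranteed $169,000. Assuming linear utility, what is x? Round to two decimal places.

0.78·x + 0.22·5000 = 169000
0.78·x = 169000 − 1100 = 167900
x = 167900 / 0.78 = 215256.4103

x = $215,256.41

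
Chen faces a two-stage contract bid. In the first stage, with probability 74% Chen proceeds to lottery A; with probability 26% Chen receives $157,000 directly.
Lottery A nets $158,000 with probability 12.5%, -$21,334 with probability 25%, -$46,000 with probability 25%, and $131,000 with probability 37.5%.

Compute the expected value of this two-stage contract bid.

EV(A) = 0.125 × 158000 + 0.25 × (-21334) + 0.25 × (-46000) + 0.375 × 131000 = 19750 − 5333.5 − 11500 + 49125 = 52041.5
Branch B: 157000 (certain)
Overall = 0.74 × 52041.5 + 0.26 × 157000 = 38510.71 + 40820 = 79330.71

$79,330.71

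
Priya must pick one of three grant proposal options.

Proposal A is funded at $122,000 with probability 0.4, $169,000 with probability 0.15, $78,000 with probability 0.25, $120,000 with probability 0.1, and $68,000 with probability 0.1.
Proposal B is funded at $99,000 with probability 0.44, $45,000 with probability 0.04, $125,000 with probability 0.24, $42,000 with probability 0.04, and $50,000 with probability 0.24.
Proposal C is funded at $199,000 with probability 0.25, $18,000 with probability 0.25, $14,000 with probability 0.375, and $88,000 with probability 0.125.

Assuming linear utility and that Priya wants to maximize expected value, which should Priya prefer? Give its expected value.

Proposal A ($112,450)

Proposal A = 0.4 × 122000 + 0.15 × 169000 + 0.25 × 78000 + 0.1 × 120000 + 0.1 × 68000 = 48800 + 25350 + 19500 + 12000 + 6800 = 112450
Proposal B = 0.44 × 99000 + 0.04 × 45000 + 0.24 × 125000 + 0.04 × 42000 + 0.24 × 50000 = 43560 + 1800 + 30000 + 1680 + 12000 = 89040
Proposal C = 0.25 × 199000 + 0.25 × 18000 + 0.375 × 14000 + 0.125 × 88000 = 49750 + 4500 + 5250 + 11000 = 70500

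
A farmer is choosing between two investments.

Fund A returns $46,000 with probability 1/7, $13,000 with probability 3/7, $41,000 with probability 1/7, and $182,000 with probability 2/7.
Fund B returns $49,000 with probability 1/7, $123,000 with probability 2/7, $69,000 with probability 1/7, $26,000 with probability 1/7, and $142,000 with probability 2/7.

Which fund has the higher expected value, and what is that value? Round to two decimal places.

Fund B ($96,285.71)

Fund A = 1/7 × 46000 + 3/7 × 13000 + 1/7 × 41000 + 2/7 × 182000 = 6571.4286 + 5571.4286 + 5857.1429 + 52000 = 70000
Fund B = 1/7 × 49000 + 2/7 × 123000 + 1/7 × 69000 + 1/7 × 26000 + 2/7 × 142000 = 7000 + 35142.8571 + 9857.1429 + 3714.2857 + 40571.4286 = 96285.7143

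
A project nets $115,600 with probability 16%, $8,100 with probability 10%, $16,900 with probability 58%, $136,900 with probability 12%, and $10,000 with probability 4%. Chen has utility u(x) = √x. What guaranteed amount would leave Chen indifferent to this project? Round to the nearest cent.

E[u] = 0.16·√115600 + 0.1·√8100 + 0.58·√16900 + 0.12·√136900 + 0.04·√10000 = 0.16·340 + 0.1·90 + 0.58·130 + 0.12·370 + 0.04·100 = 187.2
CE = (187.2)² = 35043.84

$35,043.84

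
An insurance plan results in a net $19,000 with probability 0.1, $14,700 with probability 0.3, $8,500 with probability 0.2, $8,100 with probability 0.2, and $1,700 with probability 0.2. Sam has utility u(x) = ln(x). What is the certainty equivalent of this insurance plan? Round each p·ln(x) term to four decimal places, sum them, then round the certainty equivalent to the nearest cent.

$7,793.93

E[u] = 0.1·ln(19000) + 0.3·ln(14700) + 0.2·ln(8500) + 0.2·ln(8100) + 0.2·ln(1700) = 0.9852 + 2.8787 + 1.8096 + 1.7999 + 1.4877 = 8.9611
CE = e^8.9611 ≈ 7793.93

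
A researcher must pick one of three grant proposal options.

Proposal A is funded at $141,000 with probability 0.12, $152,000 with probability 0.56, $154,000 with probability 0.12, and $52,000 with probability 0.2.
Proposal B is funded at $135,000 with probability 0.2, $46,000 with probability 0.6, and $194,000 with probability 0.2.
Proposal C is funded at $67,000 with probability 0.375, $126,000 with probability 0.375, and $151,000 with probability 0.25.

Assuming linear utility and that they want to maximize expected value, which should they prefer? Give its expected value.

Proposal A = 0.12 × 141000 + 0.56 × 152000 + 0.12 × 154000 + 0.2 × 52000 = 16920 + 85120 + 18480 + 10400 = 130920
Proposal B = 0.2 × 135000 + 0.6 × 46000 + 0.2 × 194000 = 27000 + 27600 + 38800 = 93400
Proposal C = 0.375 × 67000 + 0.375 × 126000 + 0.25 × 151000 = 25125 + 47250 + 37750 = 110125

Proposal A ($130,920)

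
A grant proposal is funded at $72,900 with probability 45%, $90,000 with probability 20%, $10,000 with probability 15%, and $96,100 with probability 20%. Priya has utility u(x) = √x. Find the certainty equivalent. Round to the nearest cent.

E[u] = 0.45·√72900 + 0.2·√90000 + 0.15·√10000 + 0.2·√96100 = 0.45·270 + 0.2·300 + 0.15·100 + 0.2·310 = 258.5
CE = (258.5)² = 66822.25

$66,822.25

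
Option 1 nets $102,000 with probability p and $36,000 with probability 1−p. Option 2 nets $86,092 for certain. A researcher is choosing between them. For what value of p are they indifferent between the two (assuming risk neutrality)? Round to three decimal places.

p = 0.759

p·102000 + (1−p)·36000 = 86092
66000p + 36000 = 86092
p = (86092 − 36000) / 66000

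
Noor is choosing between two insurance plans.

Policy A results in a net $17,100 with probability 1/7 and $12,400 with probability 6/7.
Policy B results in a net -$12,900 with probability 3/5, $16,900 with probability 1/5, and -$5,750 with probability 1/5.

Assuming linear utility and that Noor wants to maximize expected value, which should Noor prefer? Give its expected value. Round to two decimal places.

Policy A = 1/7 × 17100 + 6/7 × 12400 = 2442.8571 + 10628.5714 = 13071.4286
Policy B = 3/5 × (-12900) + 1/5 × 16900 + 1/5 × (-5750) = -7740 + 3380 − 1150 = -5510

Policy A ($13,071.43)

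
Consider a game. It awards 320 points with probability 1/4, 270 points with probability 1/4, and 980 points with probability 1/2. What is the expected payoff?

EV = 1/4 × 320 + 1/4 × 270 + 1/2 × 980 = 80 + 67.5 + 490 = 637.5

637.5 points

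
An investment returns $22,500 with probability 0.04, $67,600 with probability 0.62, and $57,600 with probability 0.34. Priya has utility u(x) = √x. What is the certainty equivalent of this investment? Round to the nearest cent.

E[u] = 0.04·√22500 + 0.62·√67600 + 0.34·√57600 = 0.04·150 + 0.62·260 + 0.34·240 = 248.8
CE = (248.8)² = 61901.44

$61,901.44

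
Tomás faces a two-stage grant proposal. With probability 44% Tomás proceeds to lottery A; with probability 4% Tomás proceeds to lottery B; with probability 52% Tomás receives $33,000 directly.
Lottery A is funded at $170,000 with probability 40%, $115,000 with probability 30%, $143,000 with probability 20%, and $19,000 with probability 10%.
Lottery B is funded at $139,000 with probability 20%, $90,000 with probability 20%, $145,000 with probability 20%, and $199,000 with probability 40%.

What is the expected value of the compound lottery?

EV(A) = 0.4 × 170000 + 0.3 × 115000 + 0.2 × 143000 + 0.1 × 19000 = 68000 + 34500 + 28600 + 1900 = 133000
EV(B) = 0.2 × 139000 + 0.2 × 90000 + 0.2 × 145000 + 0.4 × 199000 = 27800 + 18000 + 29000 + 79600 = 154400
Branch C: 33000 (certain)
Overall = 0.44 × 133000 + 0.04 × 154400 + 0.52 × 33000 = 58520 + 6176 + 17160 = 81856

$81,856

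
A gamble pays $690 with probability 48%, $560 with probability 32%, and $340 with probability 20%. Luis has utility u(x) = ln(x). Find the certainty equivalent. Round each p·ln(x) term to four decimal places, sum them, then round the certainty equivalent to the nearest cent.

$560.20

E[u] = 0.48·ln(690) + 0.32·ln(560) + 0.2·ln(340) = 3.1376 + 2.0249 + 1.1658 = 6.3283
CE = e^6.3283 ≈ 560.20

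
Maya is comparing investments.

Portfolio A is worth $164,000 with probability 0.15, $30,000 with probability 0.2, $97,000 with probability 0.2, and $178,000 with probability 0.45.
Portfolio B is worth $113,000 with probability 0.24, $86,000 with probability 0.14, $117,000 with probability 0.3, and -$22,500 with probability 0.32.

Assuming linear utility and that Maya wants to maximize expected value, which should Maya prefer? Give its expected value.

Portfolio A = 0.15 × 164000 + 0.2 × 30000 + 0.2 × 97000 + 0.45 × 178000 = 24600 + 6000 + 19400 + 80100 = 130100
Portfolio B = 0.24 × 113000 + 0.14 × 86000 + 0.3 × 117000 + 0.32 × (-22500) = 27120 + 12040 + 35100 − 7200 = 67060

Portfolio A ($130,100)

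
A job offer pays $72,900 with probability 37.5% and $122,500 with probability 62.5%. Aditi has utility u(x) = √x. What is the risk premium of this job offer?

$1,500

E[u] = 0.375·√72900 + 0.625·√122500 = 0.375·270 + 0.625·350 = 320
CE = (320)² = 102400
Risk premium = EV − CE = 103900 − 102400 = 1500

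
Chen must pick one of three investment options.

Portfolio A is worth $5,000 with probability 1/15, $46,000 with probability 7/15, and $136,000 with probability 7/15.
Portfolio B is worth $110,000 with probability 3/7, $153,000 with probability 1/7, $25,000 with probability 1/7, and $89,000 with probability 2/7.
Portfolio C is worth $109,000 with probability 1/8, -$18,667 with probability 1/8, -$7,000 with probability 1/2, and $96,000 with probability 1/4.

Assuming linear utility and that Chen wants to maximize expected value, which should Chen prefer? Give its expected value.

Portfolio B ($98,000)

Portfolio A = 1/15 × 5000 + 7/15 × 46000 + 7/15 × 136000 = 333.3333 + 21466.6667 + 63466.6667 = 85266.6667
Portfolio B = 3/7 × 110000 + 1/7 × 153000 + 1/7 × 25000 + 2/7 × 89000 = 47142.8571 + 21857.1429 + 3571.4286 + 25428.5714 = 98000
Portfolio C = 1/8 × 109000 + 1/8 × (-18667) + 1/2 × (-7000) + 1/4 × 96000 = 13625 − 2333.375 − 3500 + 24000 = 31791.625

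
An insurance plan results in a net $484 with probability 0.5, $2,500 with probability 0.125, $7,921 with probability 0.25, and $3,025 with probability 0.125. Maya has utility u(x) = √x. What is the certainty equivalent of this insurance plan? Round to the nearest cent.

$2,150.64

E[u] = 0.5·√484 + 0.125·√2500 + 0.25·√7921 + 0.125·√3025 = 0.5·22 + 0.125·50 + 0.25·89 + 0.125·55 = 46.375
CE = (46.375)² = 2150.640625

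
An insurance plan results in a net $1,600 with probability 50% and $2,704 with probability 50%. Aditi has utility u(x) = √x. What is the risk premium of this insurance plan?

$36

E[u] = 0.5·√1600 + 0.5·√2704 = 0.5·40 + 0.5·52 = 46
CE = (46)² = 2116
Risk premium = EV − CE = 2152 − 2116 = 36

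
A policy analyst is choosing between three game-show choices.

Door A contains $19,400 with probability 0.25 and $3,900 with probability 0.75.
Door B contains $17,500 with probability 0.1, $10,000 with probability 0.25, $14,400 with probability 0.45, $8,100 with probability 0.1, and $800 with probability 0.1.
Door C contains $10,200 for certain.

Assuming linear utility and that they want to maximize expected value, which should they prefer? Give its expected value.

Door B ($11,620)

Door A = 0.25 × 19400 + 0.75 × 3900 = 4850 + 2925 = 7775
Door B = 0.1 × 17500 + 0.25 × 10000 + 0.45 × 14400 + 0.1 × 8100 + 0.1 × 800 = 1750 + 2500 + 6480 + 810 + 80 = 11620
Door C: 10200 (certain)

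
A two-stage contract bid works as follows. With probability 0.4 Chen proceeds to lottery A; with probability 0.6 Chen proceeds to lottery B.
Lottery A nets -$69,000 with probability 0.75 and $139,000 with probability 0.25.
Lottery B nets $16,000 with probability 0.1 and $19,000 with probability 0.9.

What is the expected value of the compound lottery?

$4,420

EV(A) = 0.75 × (-69000) + 0.25 × 139000 = -51750 + 34750 = -17000
EV(B) = 0.1 × 16000 + 0.9 × 19000 = 1600 + 17100 = 18700
Overall = 0.4 × (-17000) + 0.6 × 18700 = -6800 + 11220 = 4420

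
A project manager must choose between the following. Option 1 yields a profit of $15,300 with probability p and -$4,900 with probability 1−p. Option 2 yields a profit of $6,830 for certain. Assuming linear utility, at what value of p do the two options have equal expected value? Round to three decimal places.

p·15300 + (1−p)·(-4900) = 6830
20200p − 4900 = 6830
p = (6830 + 4900) / 20200

p = 0.581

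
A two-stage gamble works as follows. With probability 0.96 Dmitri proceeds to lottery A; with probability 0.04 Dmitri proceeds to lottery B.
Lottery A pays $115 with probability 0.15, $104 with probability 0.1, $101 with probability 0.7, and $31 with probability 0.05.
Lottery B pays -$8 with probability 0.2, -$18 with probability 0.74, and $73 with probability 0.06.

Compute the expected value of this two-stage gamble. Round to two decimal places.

$95.48

EV(A) = 0.15 × 115 + 0.1 × 104 + 0.7 × 101 + 0.05 × 31 = 17.25 + 10.4 + 70.7 + 1.55 = 99.9
EV(B) = 0.2 × (-8) + 0.74 × (-18) + 0.06 × 73 = -1.6 − 13.32 + 4.38 = -10.54
Overall = 0.96 × 99.9 + 0.04 × (-10.54) = 95.904 − 0.4216 = 95.4824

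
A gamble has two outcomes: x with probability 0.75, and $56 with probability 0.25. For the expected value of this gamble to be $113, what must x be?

0.75·x + 0.25·56 = 113
0.75·x = 113 − 14 = 99
x = 99 / 0.75 = 132

x = $132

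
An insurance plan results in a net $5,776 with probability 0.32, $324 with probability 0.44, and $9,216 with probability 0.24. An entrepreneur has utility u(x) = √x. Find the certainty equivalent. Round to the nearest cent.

$3,055.88

E[u] = 0.32·√5776 + 0.44·√324 + 0.24·√9216 = 0.32·76 + 0.44·18 + 0.24·96 = 55.28
CE = (55.28)² = 3055.8784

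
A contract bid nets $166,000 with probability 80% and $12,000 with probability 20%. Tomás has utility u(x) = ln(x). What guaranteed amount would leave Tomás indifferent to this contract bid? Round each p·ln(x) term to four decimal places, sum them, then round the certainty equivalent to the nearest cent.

E[u] = 0.8·ln(166000) + 0.2·ln(12000) = 9.6158 + 1.8785 = 11.4943
CE = e^11.4943 ≈ 98154.69

$98,154.69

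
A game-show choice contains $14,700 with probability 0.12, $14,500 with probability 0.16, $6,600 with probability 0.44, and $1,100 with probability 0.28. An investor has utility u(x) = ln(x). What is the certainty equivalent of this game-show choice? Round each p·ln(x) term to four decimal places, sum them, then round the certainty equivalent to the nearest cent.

E[u] = 0.12·ln(14700) + 0.16·ln(14500) + 0.44·ln(6600) + 0.28·ln(1100) = 1.1515 + 1.5331 + 3.8697 + 1.9609 = 8.5152
CE = e^8.5152 ≈ 4990.04

$4,990.04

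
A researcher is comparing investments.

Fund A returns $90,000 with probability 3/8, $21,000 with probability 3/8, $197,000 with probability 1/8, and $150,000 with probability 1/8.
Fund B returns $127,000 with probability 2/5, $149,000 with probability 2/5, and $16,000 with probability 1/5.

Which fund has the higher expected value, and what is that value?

Fund B ($113,600)

Fund A = 3/8 × 90000 + 3/8 × 21000 + 1/8 × 197000 + 1/8 × 150000 = 33750 + 7875 + 24625 + 18750 = 85000
Fund B = 2/5 × 127000 + 2/5 × 149000 + 1/5 × 16000 = 50800 + 59600 + 3200 = 113600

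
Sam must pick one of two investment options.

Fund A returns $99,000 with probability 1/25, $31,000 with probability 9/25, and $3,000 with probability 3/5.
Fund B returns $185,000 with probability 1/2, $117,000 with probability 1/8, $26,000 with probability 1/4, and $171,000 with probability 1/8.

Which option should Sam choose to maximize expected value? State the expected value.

Fund A = 1/25 × 99000 + 9/25 × 31000 + 3/5 × 3000 = 3960 + 11160 + 1800 = 16920
Fund B = 1/2 × 185000 + 1/8 × 117000 + 1/4 × 26000 + 1/8 × 171000 = 92500 + 14625 + 6500 + 21375 = 135000

Fund B ($135,000)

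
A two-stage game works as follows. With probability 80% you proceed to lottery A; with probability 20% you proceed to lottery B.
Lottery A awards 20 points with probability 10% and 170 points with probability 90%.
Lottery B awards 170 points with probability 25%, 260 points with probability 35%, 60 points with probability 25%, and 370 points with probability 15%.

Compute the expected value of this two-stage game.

EV(A) = 0.1 × 20 + 0.9 × 170 = 2 + 153 = 155
EV(B) = 0.25 × 170 + 0.35 × 260 + 0.25 × 60 + 0.15 × 370 = 42.5 + 91 + 15 + 55.5 = 204
Overall = 0.8 × 155 + 0.2 × 204 = 124 + 40.8 = 164.8

164.8 points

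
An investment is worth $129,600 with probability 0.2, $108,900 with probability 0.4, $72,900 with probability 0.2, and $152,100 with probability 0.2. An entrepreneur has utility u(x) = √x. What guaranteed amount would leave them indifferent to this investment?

$112,896

E[u] = 0.2·√129600 + 0.4·√108900 + 0.2·√72900 + 0.2·√152100 = 0.2·360 + 0.4·330 + 0.2·270 + 0.2·390 = 336
CE = (336)² = 112896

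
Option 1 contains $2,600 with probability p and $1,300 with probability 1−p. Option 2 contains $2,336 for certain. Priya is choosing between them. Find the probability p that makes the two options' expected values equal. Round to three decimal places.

p = 0.797

p·2600 + (1−p)·1300 = 2336
1300p + 1300 = 2336
p = (2336 − 1300) / 1300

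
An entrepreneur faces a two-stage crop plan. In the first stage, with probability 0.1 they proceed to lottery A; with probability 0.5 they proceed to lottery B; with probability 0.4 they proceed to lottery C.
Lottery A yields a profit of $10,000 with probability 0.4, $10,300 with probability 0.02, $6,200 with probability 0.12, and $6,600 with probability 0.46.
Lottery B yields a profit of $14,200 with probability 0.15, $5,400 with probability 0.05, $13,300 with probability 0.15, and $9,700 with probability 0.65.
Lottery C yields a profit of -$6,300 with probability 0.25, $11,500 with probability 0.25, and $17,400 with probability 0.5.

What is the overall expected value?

EV(A) = 0.4 × 10000 + 0.02 × 10300 + 0.12 × 6200 + 0.46 × 6600 = 4000 + 206 + 744 + 3036 = 7986
EV(B) = 0.15 × 14200 + 0.05 × 5400 + 0.15 × 13300 + 0.65 × 9700 = 2130 + 270 + 1995 + 6305 = 10700
EV(C) = 0.25 × (-6300) + 0.25 × 11500 + 0.5 × 17400 = -1575 + 2875 + 8700 = 10000
Overall = 0.1 × 7986 + 0.5 × 10700 + 0.4 × 10000 = 798.6 + 5350 + 4000 = 10148.6

$10,148.60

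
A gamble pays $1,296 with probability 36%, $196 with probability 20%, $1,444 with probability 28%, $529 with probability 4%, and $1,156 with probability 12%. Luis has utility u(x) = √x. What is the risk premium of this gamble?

E[u] = 0.36·√1296 + 0.2·√196 + 0.28·√1444 + 0.04·√529 + 0.12·√1156 = 0.36·36 + 0.2·14 + 0.28·38 + 0.04·23 + 0.12·34 = 31.4
CE = (31.4)² = 985.96
Risk premium = EV − CE = 1069.96 − 985.96 = 84

$84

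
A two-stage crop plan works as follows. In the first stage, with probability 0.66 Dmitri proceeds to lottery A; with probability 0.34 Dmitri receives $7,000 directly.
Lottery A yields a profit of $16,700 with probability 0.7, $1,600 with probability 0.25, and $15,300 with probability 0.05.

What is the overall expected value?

$10,864.30

EV(A) = 0.7 × 16700 + 0.25 × 1600 + 0.05 × 15300 = 11690 + 400 + 765 = 12855
Branch B: 7000 (certain)
Overall = 0.66 × 12855 + 0.34 × 7000 = 8484.3 + 2380 = 10864.3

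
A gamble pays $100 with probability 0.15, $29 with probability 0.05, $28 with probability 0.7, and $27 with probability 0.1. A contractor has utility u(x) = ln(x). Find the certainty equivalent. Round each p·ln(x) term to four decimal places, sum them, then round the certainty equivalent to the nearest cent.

$33.83

E[u] = 0.15·ln(100) + 0.05·ln(29) + 0.7·ln(28) + 0.1·ln(27) = 0.6908 + 0.1684 + 2.3325 + 0.3296 = 3.5213
CE = e^3.5213 ≈ 33.83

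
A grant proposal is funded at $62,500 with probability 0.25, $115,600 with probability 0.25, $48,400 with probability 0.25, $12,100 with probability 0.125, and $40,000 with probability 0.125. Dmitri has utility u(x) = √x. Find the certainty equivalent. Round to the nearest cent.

$58,201.56

E[u] = 0.25·√62500 + 0.25·√115600 + 0.25·√48400 + 0.125·√12100 + 0.125·√40000 = 0.25·250 + 0.25·340 + 0.25·220 + 0.125·110 + 0.125·200 = 241.25
CE = (241.25)² = 58201.5625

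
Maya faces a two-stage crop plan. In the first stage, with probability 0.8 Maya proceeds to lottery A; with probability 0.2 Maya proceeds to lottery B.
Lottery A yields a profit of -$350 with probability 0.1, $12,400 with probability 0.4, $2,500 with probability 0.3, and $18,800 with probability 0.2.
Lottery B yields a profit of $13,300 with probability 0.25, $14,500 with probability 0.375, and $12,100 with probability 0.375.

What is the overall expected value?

EV(A) = 0.1 × (-350) + 0.4 × 12400 + 0.3 × 2500 + 0.2 × 18800 = -35 + 4960 + 750 + 3760 = 9435
EV(B) = 0.25 × 13300 + 0.375 × 14500 + 0.375 × 12100 = 3325 + 5437.5 + 4537.5 = 13300
Overall = 0.8 × 9435 + 0.2 × 13300 = 7548 + 2660 = 10208

$10,208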